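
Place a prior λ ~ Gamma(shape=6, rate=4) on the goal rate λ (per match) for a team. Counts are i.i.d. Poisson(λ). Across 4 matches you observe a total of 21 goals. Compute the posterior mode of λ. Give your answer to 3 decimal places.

λ̂_MAP = 3.250

Σxᵢ = 21, n = 4.
Posterior ∝ λ^5e^(−4λ) · λ^21e^(−4λ) = λ^26e^(−8λ), i.e. Gamma(shape=27, rate=8).
The mode of a Gamma(a, b) with a ≥ 1 (shape–rate) is (a−1)/b = 26/8 ≈ 3.250.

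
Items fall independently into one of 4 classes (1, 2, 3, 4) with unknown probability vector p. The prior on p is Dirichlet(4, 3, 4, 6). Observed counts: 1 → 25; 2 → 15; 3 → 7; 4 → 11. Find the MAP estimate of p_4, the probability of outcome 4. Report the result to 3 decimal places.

The posterior is Dirichlet(αᵢ + nᵢ) = Dirichlet(29, 18, 11, 17).
For a Dirichlet(a₁,…,a_K) with all aᵢ > 1, the mode has j-th component (aⱼ − 1)/(Σaᵢ − K).
Here Σaᵢ = 75 and K = 4, so p_4 = (17 − 1)/(75 − 4) = 16/71 ≈ 0.225.

MAP estimate: 0.225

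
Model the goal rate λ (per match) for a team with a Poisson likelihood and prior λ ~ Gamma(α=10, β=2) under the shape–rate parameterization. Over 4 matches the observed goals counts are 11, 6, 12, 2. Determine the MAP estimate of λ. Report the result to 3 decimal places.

λ̂_MAP = 6.667

Σxᵢ = 11+6+12+2 = 31, with n = 4.
Posterior ∝ λ^9e^(−2λ) · λ^31e^(−4λ) = λ^40e^(−6λ), i.e. Gamma(shape=41, rate=6).
The mode of a Gamma(a, b) with a ≥ 1 (shape–rate) is (a−1)/b = 40/6 ≈ 6.667.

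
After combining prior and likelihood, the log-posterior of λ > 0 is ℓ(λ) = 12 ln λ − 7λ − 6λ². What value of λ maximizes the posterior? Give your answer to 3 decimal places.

λ̂_MAP = 0.750

ℓ'(λ) = 12/λ − 7 − 12λ. Setting this to zero and multiplying by λ: 12λ² + 7λ − 12 = 0.
λ = (−7 + √(7² + 4·12·12)) / (2·12) = (−7 + √625) / 24 = (−7 + 25)/24 = 3/4.
ℓ''(λ) = −12/λ² − 12 < 0, confirming a maximum.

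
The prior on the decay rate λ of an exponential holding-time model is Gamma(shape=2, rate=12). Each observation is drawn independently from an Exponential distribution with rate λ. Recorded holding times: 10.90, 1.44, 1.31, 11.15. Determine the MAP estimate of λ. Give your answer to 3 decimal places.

λ̂_MAP = 0.136

The Exponential(rate=λ) likelihood is ∝ λ^n e^(−λΣtᵢ). Here n = 4 and Σtᵢ = 10.90 + 1.44 + 1.31 + 11.15 = 24.80.
Posterior ∝ λe^(−12λ) · λ^4e^(−24.80λ) = λ^5e^(−36.80λ), i.e. Gamma(6, 36.80).
Mode = (a−1)/b = 5/36.80 ≈ 0.136.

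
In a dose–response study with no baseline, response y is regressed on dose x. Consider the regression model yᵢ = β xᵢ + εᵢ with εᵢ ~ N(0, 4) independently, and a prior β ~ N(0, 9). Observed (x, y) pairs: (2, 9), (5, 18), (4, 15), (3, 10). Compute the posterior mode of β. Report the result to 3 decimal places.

log p(β | y) = −Σ(yᵢ − βxᵢ)²/(2·4) − β²/(2·9) + const.
Setting the derivative to zero: Σxᵢ(yᵢ − βxᵢ)/4 − β/9 = 0, so β = Σxᵢyᵢ / (Σxᵢ² + σ²/τ²).
Σxᵢyᵢ = 2·9 + 5·18 + 4·15 + 3·10 = 198; Σxᵢ² = 54; σ²/τ² = 4/9.
β̂_MAP = 198 / (54 + 4/9) = 198/(490/9) = 891/245 ≈ 3.637.

β̂_MAP = 3.637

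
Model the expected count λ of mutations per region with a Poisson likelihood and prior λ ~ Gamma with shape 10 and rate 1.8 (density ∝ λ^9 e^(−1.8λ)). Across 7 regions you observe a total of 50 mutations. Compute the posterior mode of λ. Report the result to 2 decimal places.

λ̂_MAP = 6.70

Σxᵢ = 50, n = 7.
Posterior ∝ λ^9e^(−1.8λ) · λ^50e^(−7λ) = λ^59e^(−8.8λ), i.e. Gamma(shape=60, rate=8.8).
The mode of a Gamma(a, b) with a ≥ 1 (shape–rate) is (a−1)/b = 59/8.8 ≈ 6.70.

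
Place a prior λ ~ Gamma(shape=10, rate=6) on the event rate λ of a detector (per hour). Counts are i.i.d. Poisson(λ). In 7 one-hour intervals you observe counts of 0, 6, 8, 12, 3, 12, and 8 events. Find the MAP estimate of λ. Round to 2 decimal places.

λ̂_MAP = 4.46

Σxᵢ = 0+6+8+12+3+12+8 = 49, with n = 7.
Posterior ∝ λ^9e^(−6λ) · λ^49e^(−7λ) = λ^58e^(−13λ), i.e. Gamma(shape=59, rate=13).
The mode of a Gamma(a, b) with a ≥ 1 (shape–rate) is (a−1)/b = 58/13 ≈ 4.46.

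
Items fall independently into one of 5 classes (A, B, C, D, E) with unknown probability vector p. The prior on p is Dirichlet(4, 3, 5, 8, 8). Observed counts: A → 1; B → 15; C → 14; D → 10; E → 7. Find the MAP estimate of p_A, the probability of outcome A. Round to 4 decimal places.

The posterior is Dirichlet(αᵢ + nᵢ) = Dirichlet(5, 18, 19, 18, 15).
For a Dirichlet(a₁,…,a_K) with all aᵢ > 1, the mode has j-th component (aⱼ − 1)/(Σaᵢ − K).
Here Σaᵢ = 75 and K = 5, so p_A = (5 − 1)/(75 − 5) = 4/70 ≈ 0.0571.

MAP estimate of p_A = 0.0571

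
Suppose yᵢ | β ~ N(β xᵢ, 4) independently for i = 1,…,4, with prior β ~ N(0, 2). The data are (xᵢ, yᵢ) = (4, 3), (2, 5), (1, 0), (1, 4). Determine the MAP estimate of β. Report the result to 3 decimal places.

log p(β | y) = −Σ(yᵢ − βxᵢ)²/(2·4) − β²/(2·2) + const.
Setting the derivative to zero: Σxᵢ(yᵢ − βxᵢ)/4 − β/2 = 0, so β = Σxᵢyᵢ / (Σxᵢ² + σ²/τ²).
Σxᵢyᵢ = 4·3 + 2·5 + 1·0 + 1·4 = 26; Σxᵢ² = 22; σ²/τ² = 2.
β̂_MAP = 26 / (22 + 2) = 26/24 ≈ 1.083.

β̂_MAP = 1.083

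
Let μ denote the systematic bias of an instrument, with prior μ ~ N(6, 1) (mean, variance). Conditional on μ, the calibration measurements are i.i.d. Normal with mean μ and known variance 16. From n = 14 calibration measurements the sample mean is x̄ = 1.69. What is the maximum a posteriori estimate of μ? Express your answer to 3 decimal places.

n = 14, x̄ = 1.69.
For a Normal prior and Normal likelihood with known variance, the posterior is Normal; its mode equals its mean, the precision-weighted average.
Prior precision 1/σ₀² = 1/1 = 1; data precision n/σ² = 14/16 = 0.875.
μ̂ = (1·6 + 0.875·1.69) / (1 + 0.875) = 7.47875/1.875 = 5983/1500 ≈ 3.989.

μ̂_MAP = 3.989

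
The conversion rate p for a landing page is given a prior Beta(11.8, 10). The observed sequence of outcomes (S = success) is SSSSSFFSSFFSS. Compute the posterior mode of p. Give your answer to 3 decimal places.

Prior: Beta(11.8, 10).
Data: 9 successes in 13 trials (from the sequence). The binomial likelihood contributes p^9(1−p)^4, so the posterior is Beta(11.8+9, 10+4) = Beta(20.8, 14).
For Beta(a, b) with a, b > 1 the mode is (a−1)/(a+b−2) = 19.8/32.8 ≈ 0.604.

p̂_MAP = 0.604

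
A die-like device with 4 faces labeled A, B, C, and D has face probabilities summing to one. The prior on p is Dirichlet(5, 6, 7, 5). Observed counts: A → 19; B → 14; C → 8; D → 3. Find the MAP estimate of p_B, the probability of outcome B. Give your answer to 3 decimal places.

The posterior is Dirichlet(αᵢ + nᵢ) = Dirichlet(24, 20, 15, 8).
For a Dirichlet(a₁,…,a_K) with all aᵢ > 1, the mode has j-th component (aⱼ − 1)/(Σaᵢ − K).
Here Σaᵢ = 67 and K = 4, so p_B = (20 − 1)/(67 − 4) = 19/63 ≈ 0.302.

MAP estimate of p_B = 0.302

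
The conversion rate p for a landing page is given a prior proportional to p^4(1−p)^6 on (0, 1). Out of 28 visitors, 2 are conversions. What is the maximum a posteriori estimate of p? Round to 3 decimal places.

p̂_MAP = 0.158

The prior density ∝ p^4(1−p)^6 is the kernel of Beta(5, 7).
Data: 2 successes in 28 trials. The binomial likelihood contributes p^2(1−p)^26, so the posterior is Beta(5+2, 7+26) = Beta(7, 33).
For Beta(a, b) with a, b > 1 the mode is (a−1)/(a+b−2) = 6/38 ≈ 0.158.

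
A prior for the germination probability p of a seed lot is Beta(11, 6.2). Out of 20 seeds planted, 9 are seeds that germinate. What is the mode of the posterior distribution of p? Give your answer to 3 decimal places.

Prior: Beta(11, 6.2).
Data: 9 successes in 20 trials. The binomial likelihood contributes p^9(1−p)^11, so the posterior is Beta(11+9, 6.2+11) = Beta(20, 17.2).
For Beta(a, b) with a, b > 1 the mode is (a−1)/(a+b−2) = 19/35.2 ≈ 0.540.

p̂_MAP = 0.540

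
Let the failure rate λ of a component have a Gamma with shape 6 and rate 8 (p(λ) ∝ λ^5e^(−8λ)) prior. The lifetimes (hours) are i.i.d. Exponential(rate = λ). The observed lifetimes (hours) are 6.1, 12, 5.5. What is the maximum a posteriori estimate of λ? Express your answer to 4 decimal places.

The Exponential(rate=λ) likelihood is ∝ λ^n e^(−λΣtᵢ). Here n = 3 and Σtᵢ = 6.1 + 12 + 5.5 = 23.6.
Posterior ∝ λ^5e^(−8λ) · λ^3e^(−23.6λ) = λ^8e^(−31.6λ), i.e. Gamma(9, 31.6).
Mode = (a−1)/b = 8/31.6 ≈ 0.2532.

λ̂_MAP = 0.2532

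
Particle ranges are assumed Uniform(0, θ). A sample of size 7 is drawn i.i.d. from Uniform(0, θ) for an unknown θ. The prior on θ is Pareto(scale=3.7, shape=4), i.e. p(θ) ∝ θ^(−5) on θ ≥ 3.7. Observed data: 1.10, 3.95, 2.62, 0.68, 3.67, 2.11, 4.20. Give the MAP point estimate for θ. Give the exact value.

θ̂_MAP = 4.20

The Uniform(0, θ) likelihood is θ^(−n) for θ ≥ max(xᵢ), zero otherwise. Here max(xᵢ) = 4.20.
Posterior ∝ θ^(−5) · θ^(−7) = θ^(−12) on θ ≥ max(3.7, 4.20) = 4.20.
This density is strictly decreasing in θ, so the posterior mode lies at the lower boundary of the support.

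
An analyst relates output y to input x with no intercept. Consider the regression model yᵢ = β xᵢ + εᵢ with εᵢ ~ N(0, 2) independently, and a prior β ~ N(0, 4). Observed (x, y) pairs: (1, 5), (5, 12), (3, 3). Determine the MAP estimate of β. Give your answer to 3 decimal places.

β̂_MAP = 2.085

log p(β | y) = −Σ(yᵢ − βxᵢ)²/(2·2) − β²/(2·4) + const.
Setting the derivative to zero: Σxᵢ(yᵢ − βxᵢ)/2 − β/4 = 0, so β = Σxᵢyᵢ / (Σxᵢ² + σ²/τ²).
Σxᵢyᵢ = 1·5 + 5·12 + 3·3 = 74; Σxᵢ² = 35; σ²/τ² = 0.5.
β̂_MAP = 74 / (35 + 0.5) = 74/35.5 ≈ 2.085.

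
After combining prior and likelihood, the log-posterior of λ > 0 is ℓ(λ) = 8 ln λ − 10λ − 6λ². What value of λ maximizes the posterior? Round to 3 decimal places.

λ̂_MAP = 0.500

ℓ'(λ) = 8/λ − 10 − 12λ. Setting this to zero and multiplying by λ: 12λ² + 10λ − 8 = 0.
λ = (−10 + √(10² + 4·12·8)) / (2·12) = (−10 + √484) / 24 = (−10 + 22)/24 = 1/2.
ℓ''(λ) = −8/λ² − 12 < 0, confirming a maximum.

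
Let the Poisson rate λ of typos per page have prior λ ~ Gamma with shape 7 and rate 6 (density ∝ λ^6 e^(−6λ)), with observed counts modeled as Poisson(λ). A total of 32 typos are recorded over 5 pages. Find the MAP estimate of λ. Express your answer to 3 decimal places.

Σxᵢ = 32, n = 5.
Posterior ∝ λ^6e^(−6λ) · λ^32e^(−5λ) = λ^38e^(−11λ), i.e. Gamma(shape=39, rate=11).
The mode of a Gamma(a, b) with a ≥ 1 (shape–rate) is (a−1)/b = 38/11 ≈ 3.455.

λ̂_MAP = 3.455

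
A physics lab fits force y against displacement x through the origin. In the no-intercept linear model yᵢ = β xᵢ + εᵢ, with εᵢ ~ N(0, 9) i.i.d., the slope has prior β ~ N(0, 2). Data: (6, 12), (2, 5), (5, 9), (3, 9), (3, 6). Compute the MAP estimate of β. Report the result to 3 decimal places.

log p(β | y) = −Σ(yᵢ − βxᵢ)²/(2·9) − β²/(2·2) + const.
Setting the derivative to zero: Σxᵢ(yᵢ − βxᵢ)/9 − β/2 = 0, so β = Σxᵢyᵢ / (Σxᵢ² + σ²/τ²).
Σxᵢyᵢ = 6·12 + 2·5 + 5·9 + 3·9 + 3·6 = 172; Σxᵢ² = 83; σ²/τ² = 4.5.
β̂_MAP = 172 / (83 + 4.5) = 172/87.5 ≈ 1.966.

β̂_MAP = 1.966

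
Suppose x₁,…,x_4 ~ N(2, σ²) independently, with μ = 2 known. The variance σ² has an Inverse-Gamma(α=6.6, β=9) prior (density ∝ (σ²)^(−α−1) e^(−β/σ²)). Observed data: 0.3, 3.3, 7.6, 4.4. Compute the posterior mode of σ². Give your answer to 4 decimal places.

Sum of squared deviations about the known mean: SS = (0.3−2)² + (3.3−2)² + (7.6−2)² + (4.4−2)² = 41.7.
The Normal likelihood contributes (σ²)^(−n/2) exp(−SS/(2σ²)), so the posterior is Inverse-Gamma(α + n/2, β + SS/2) = Inverse-Gamma(8.6, 29.85).
The mode of Inverse-Gamma(a, b) is b/(a+1) = 29.85/9.6 ≈ 3.1094.

σ̂²_MAP = 3.1094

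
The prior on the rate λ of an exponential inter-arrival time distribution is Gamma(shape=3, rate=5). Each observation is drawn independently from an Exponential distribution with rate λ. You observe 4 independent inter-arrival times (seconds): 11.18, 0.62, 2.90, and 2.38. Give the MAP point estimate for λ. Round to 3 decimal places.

λ̂_MAP = 0.272

The Exponential(rate=λ) likelihood is ∝ λ^n e^(−λΣtᵢ). Here n = 4 and Σtᵢ = 11.18 + 0.62 + 2.90 + 2.38 = 17.08.
Posterior ∝ λ^2e^(−5λ) · λ^4e^(−17.08λ) = λ^6e^(−22.08λ), i.e. Gamma(7, 22.08).
Mode = (a−1)/b = 6/22.08 ≈ 0.272.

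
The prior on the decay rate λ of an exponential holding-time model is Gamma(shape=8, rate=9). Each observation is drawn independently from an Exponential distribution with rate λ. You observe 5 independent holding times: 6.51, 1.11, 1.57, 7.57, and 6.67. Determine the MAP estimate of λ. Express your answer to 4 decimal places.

λ̂_MAP = 0.3700

The Exponential(rate=λ) likelihood is ∝ λ^n e^(−λΣtᵢ). Here n = 5 and Σtᵢ = 6.51 + 1.11 + 1.57 + 7.57 + 6.67 = 23.43.
Posterior ∝ λ^7e^(−9λ) · λ^5e^(−23.43λ) = λ^12e^(−32.43λ), i.e. Gamma(13, 32.43).
Mode = (a−1)/b = 12/32.43 ≈ 0.3700.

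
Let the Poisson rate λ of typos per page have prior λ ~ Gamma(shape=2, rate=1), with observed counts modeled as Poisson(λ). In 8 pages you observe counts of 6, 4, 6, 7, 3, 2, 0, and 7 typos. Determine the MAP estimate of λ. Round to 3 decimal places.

λ̂_MAP = 4.000

Σxᵢ = 6+4+6+7+3+2+0+7 = 35, with n = 8.
Posterior ∝ λe^(−1λ) · λ^35e^(−8λ) = λ^36e^(−9λ), i.e. Gamma(shape=37, rate=9).
The mode of a Gamma(a, b) with a ≥ 1 (shape–rate) is (a−1)/b = 36/9 ≈ 4.000.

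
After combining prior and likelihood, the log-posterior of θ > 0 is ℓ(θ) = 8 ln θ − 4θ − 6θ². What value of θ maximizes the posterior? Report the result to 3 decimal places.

ℓ'(θ) = 8/θ − 4 − 12θ. Setting this to zero and multiplying by θ: 12θ² + 4θ − 8 = 0.
θ = (−4 + √(4² + 4·12·8)) / (2·12) = (−4 + √400) / 24 = (−4 + 20)/24 = 2/3.
ℓ''(θ) = −8/θ² − 12 < 0, confirming a maximum.

θ̂_MAP = 0.667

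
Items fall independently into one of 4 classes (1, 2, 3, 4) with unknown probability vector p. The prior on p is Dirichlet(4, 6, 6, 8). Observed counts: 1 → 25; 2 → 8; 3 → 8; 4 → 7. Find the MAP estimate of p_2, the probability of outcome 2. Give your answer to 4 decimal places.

MAP estimate: 0.1912

The posterior is Dirichlet(αᵢ + nᵢ) = Dirichlet(29, 14, 14, 15).
For a Dirichlet(a₁,…,a_K) with all aᵢ > 1, the mode has j-th component (aⱼ − 1)/(Σaᵢ − K).
Here Σaᵢ = 72 and K = 4, so p_2 = (14 − 1)/(72 − 4) = 13/68 ≈ 0.1912.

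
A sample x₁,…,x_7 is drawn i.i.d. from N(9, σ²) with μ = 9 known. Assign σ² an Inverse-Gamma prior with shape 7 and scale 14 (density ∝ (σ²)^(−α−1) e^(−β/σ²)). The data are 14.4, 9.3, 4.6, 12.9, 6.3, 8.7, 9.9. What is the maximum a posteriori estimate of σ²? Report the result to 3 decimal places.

Sum of squared deviations about the known mean: SS = (14.4−9)² + (9.3−9)² + (4.6−9)² + (12.9−9)² + (6.3−9)² + (8.7−9)² + (9.9−9)² = 72.01.
The Normal likelihood contributes (σ²)^(−n/2) exp(−SS/(2σ²)), so the posterior is Inverse-Gamma(α + n/2, β + SS/2) = Inverse-Gamma(10.5, 50.005).
The mode of Inverse-Gamma(a, b) is b/(a+1) = 50.005/11.5 ≈ 4.348.

σ̂²_MAP = 4.348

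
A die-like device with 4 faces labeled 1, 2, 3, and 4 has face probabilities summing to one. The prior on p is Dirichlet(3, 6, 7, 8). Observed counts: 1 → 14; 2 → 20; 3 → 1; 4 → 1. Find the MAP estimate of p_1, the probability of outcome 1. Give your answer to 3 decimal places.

MAP estimate: 0.286

The posterior is Dirichlet(αᵢ + nᵢ) = Dirichlet(17, 26, 8, 9).
For a Dirichlet(a₁,…,a_K) with all aᵢ > 1, the mode has j-th component (aⱼ − 1)/(Σaᵢ − K).
Here Σaᵢ = 60 and K = 4, so p_1 = (17 − 1)/(60 − 4) = 16/56 ≈ 0.286.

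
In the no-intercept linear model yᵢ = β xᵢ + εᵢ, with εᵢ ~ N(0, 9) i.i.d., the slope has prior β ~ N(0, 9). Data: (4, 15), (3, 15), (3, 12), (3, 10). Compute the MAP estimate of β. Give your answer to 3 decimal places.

β̂_MAP = 3.886

log p(β | y) = −Σ(yᵢ − βxᵢ)²/(2·9) − β²/(2·9) + const.
Setting the derivative to zero: Σxᵢ(yᵢ − βxᵢ)/9 − β/9 = 0, so β = Σxᵢyᵢ / (Σxᵢ² + σ²/τ²).
Σxᵢyᵢ = 4·15 + 3·15 + 3·12 + 3·10 = 171; Σxᵢ² = 43; σ²/τ² = 1.
β̂_MAP = 171 / (43 + 1) = 171/44 ≈ 3.886.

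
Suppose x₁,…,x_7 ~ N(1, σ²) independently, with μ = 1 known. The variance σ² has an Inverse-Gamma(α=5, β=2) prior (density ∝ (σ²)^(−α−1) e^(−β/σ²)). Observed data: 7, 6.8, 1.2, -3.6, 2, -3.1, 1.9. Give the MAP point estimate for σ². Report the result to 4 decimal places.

σ̂²_MAP = 5.9716

Sum of squared deviations about the known mean: SS = (7−1)² + (6.8−1)² + (1.2−1)² + (-3.6−1)² + (2−1)² + (-3.1−1)² + (1.9−1)² = 109.46.
The Normal likelihood contributes (σ²)^(−n/2) exp(−SS/(2σ²)), so the posterior is Inverse-Gamma(α + n/2, β + SS/2) = Inverse-Gamma(8.5, 56.73).
The mode of Inverse-Gamma(a, b) is b/(a+1) = 56.73/9.5 ≈ 5.9716.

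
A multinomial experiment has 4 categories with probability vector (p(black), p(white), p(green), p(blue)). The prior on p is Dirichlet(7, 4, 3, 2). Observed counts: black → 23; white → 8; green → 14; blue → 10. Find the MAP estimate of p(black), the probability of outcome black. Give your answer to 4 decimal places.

The posterior is Dirichlet(αᵢ + nᵢ) = Dirichlet(30, 12, 17, 12).
For a Dirichlet(a₁,…,a_K) with all aᵢ > 1, the mode has j-th component (aⱼ − 1)/(Σaᵢ − K).
Here Σaᵢ = 71 and K = 4, so p(black) = (30 − 1)/(71 − 4) = 29/67 ≈ 0.4328.

MAP estimate of p(black) = 0.4328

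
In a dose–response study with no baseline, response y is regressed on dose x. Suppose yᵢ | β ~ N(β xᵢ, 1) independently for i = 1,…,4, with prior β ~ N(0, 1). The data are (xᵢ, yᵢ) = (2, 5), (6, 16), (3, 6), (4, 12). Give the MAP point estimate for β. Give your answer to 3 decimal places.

β̂_MAP = 2.606

log p(β | y) = −Σ(yᵢ − βxᵢ)²/(2·1) − β²/(2·1) + const.
Setting the derivative to zero: Σxᵢ(yᵢ − βxᵢ)/1 − β/1 = 0, so β = Σxᵢyᵢ / (Σxᵢ² + σ²/τ²).
Σxᵢyᵢ = 2·5 + 6·16 + 3·6 + 4·12 = 172; Σxᵢ² = 65; σ²/τ² = 1.
β̂_MAP = 172 / (65 + 1) = 172/66 ≈ 2.606.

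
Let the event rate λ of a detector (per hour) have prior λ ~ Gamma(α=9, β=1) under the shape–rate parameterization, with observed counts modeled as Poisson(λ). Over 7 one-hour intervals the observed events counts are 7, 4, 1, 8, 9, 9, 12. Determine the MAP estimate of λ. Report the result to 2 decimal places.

Σxᵢ = 7+4+1+8+9+9+12 = 50, with n = 7.
Posterior ∝ λ^8e^(−1λ) · λ^50e^(−7λ) = λ^58e^(−8λ), i.e. Gamma(shape=59, rate=8).
The mode of a Gamma(a, b) with a ≥ 1 (shape–rate) is (a−1)/b = 58/8 ≈ 7.25.

λ̂_MAP = 7.25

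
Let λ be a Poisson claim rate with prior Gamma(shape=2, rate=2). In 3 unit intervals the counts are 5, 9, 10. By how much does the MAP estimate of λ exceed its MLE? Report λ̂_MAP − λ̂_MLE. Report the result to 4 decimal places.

Σxᵢ = 24. Posterior is Gamma(26, 5); MAP = (26−1)/5 = 25/5 ≈ 5.00000.
MLE = x̄ = 24/3 ≈ 8.00000.
Difference = 25/5 − 24/3 = -3 ≈ -3.0000.

MAP − MLE = -3.0000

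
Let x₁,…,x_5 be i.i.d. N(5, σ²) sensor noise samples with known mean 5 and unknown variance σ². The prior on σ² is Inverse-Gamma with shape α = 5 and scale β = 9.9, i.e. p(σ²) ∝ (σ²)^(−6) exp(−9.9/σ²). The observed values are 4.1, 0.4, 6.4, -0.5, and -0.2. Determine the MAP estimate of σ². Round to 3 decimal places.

Sum of squared deviations about the known mean: SS = (4.1−5)² + (0.4−5)² + (6.4−5)² + (-0.5−5)² + (-0.2−5)² = 81.22.
The Normal likelihood contributes (σ²)^(−n/2) exp(−SS/(2σ²)), so the posterior is Inverse-Gamma(α + n/2, β + SS/2) = Inverse-Gamma(7.5, 50.51).
The mode of Inverse-Gamma(a, b) is b/(a+1) = 50.51/8.5 ≈ 5.942.

σ̂²_MAP = 5.942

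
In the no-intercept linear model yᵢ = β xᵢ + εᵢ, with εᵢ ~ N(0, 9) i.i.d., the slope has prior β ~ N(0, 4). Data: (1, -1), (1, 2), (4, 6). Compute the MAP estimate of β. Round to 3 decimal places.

β̂_MAP = 1.235

log p(β | y) = −Σ(yᵢ − βxᵢ)²/(2·9) − β²/(2·4) + const.
Setting the derivative to zero: Σxᵢ(yᵢ − βxᵢ)/9 − β/4 = 0, so β = Σxᵢyᵢ / (Σxᵢ² + σ²/τ²).
Σxᵢyᵢ = 1·(-1) + 1·2 + 4·6 = 25; Σxᵢ² = 18; σ²/τ² = 2.25.
β̂_MAP = 25 / (18 + 2.25) = 25/20.25 ≈ 1.235.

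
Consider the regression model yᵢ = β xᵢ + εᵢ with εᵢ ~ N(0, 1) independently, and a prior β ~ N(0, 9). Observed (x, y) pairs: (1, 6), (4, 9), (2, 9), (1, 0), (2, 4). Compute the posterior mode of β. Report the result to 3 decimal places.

log p(β | y) = −Σ(yᵢ − βxᵢ)²/(2·1) − β²/(2·9) + const.
Setting the derivative to zero: Σxᵢ(yᵢ − βxᵢ)/1 − β/9 = 0, so β = Σxᵢyᵢ / (Σxᵢ² + σ²/τ²).
Σxᵢyᵢ = 1·6 + 4·9 + 2·9 + 1·0 + 2·4 = 68; Σxᵢ² = 26; σ²/τ² = 1/9.
β̂_MAP = 68 / (26 + 1/9) = 68/(235/9) = 612/235 ≈ 2.604.

β̂_MAP = 2.604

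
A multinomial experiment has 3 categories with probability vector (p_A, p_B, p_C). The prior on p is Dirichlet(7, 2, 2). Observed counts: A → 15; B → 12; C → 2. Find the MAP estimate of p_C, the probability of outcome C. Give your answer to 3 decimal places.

MAP estimate of p_C = 0.081

The posterior is Dirichlet(αᵢ + nᵢ) = Dirichlet(22, 14, 4).
For a Dirichlet(a₁,…,a_K) with all aᵢ > 1, the mode has j-th component (aⱼ − 1)/(Σaᵢ − K).
Here Σaᵢ = 40 and K = 3, so p_C = (4 − 1)/(40 − 3) = 3/37 ≈ 0.081.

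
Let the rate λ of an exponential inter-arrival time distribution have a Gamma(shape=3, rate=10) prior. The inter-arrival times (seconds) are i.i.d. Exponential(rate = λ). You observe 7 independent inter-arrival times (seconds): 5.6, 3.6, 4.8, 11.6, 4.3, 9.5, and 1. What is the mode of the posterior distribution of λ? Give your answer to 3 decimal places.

λ̂_MAP = 0.179

The Exponential(rate=λ) likelihood is ∝ λ^n e^(−λΣtᵢ). Here n = 7 and Σtᵢ = 5.6 + 3.6 + 4.8 + 11.6 + 4.3 + 9.5 + 1 = 40.4.
Posterior ∝ λ^2e^(−10λ) · λ^7e^(−40.4λ) = λ^9e^(−50.4λ), i.e. Gamma(10, 50.4).
Mode = (a−1)/b = 9/50.4 ≈ 0.179.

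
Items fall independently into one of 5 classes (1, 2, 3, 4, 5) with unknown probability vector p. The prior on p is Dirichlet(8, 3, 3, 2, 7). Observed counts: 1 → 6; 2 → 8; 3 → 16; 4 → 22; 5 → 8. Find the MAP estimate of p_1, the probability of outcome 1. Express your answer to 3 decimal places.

MAP estimate: 0.167

The posterior is Dirichlet(αᵢ + nᵢ) = Dirichlet(14, 11, 19, 24, 15).
For a Dirichlet(a₁,…,a_K) with all aᵢ > 1, the mode has j-th component (aⱼ − 1)/(Σaᵢ − K).
Here Σaᵢ = 83 and K = 5, so p_1 = (14 − 1)/(83 − 5) = 13/78 ≈ 0.167.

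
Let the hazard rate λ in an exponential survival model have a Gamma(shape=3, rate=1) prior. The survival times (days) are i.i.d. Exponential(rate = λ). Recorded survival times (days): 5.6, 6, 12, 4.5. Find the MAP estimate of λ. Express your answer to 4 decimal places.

λ̂_MAP = 0.2062

The Exponential(rate=λ) likelihood is ∝ λ^n e^(−λΣtᵢ). Here n = 4 and Σtᵢ = 5.6 + 6 + 12 + 4.5 = 28.1.
Posterior ∝ λ^2e^(−1λ) · λ^4e^(−28.1λ) = λ^6e^(−29.1λ), i.e. Gamma(7, 29.1).
Mode = (a−1)/b = 6/29.1 ≈ 0.2062.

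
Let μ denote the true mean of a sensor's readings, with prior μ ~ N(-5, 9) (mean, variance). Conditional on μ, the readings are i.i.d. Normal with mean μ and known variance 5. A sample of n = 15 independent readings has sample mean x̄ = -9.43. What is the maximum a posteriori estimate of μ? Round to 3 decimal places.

n = 15, x̄ = -9.43.
For a Normal prior and Normal likelihood with known variance, the posterior is Normal; its mode equals its mean, the precision-weighted average.
Prior precision 1/σ₀² = 1/9; data precision n/σ² = 15/5 = 3.
μ̂ = ((1/9)·(-5) + 3·(-9.43)) / (1/9 + 3) = (-25961/900)/(28/9) = -25961/2800 ≈ -9.272.

μ̂_MAP = -9.272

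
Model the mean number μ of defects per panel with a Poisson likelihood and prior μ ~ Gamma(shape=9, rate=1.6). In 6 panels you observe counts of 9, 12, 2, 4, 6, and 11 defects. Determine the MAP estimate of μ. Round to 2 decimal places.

Σxᵢ = 9+12+2+4+6+11 = 44, with n = 6.
Posterior ∝ μ^8e^(−1.6μ) · μ^44e^(−6μ) = μ^52e^(−7.6μ), i.e. Gamma(shape=53, rate=7.6).
The mode of a Gamma(a, b) with a ≥ 1 (shape–rate) is (a−1)/b = 52/7.6 ≈ 6.84.

μ̂_MAP = 6.84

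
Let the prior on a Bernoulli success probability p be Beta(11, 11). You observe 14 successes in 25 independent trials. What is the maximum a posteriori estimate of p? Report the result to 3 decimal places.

Prior: Beta(11, 11).
Data: 14 successes in 25 trials. The binomial likelihood contributes p^14(1−p)^11, so the posterior is Beta(11+14, 11+11) = Beta(25, 22).
For Beta(a, b) with a, b > 1 the mode is (a−1)/(a+b−2) = 24/45 ≈ 0.533.

p̂_MAP = 0.533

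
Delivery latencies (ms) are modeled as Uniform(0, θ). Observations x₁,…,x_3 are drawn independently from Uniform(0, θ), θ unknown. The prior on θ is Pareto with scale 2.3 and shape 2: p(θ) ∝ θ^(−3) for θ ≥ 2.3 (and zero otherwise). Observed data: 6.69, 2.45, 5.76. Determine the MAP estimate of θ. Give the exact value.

θ̂_MAP = 6.69

The Uniform(0, θ) likelihood is θ^(−n) for θ ≥ max(xᵢ), zero otherwise. Here max(xᵢ) = 6.69.
Posterior ∝ θ^(−3) · θ^(−3) = θ^(−6) on θ ≥ max(2.3, 6.69) = 6.69.
This density is strictly decreasing in θ, so the posterior mode lies at the lower boundary of the support.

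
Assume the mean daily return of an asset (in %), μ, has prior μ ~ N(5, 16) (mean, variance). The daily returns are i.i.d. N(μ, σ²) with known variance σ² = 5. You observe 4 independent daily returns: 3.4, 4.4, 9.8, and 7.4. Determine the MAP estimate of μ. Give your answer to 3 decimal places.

μ̂_MAP = 6.159

n = 4; x̄ = (3.4 + 4.4 + 9.8 + 7.4)/4 = 25/4 = 6.25.
For a Normal prior and Normal likelihood with known variance, the posterior is Normal; its mode equals its mean, the precision-weighted average.
Prior precision 1/σ₀² = 1/16 = 0.0625; data precision n/σ² = 4/5 = 0.8.
μ̂ = (0.0625·5 + 0.8·6.25) / (0.0625 + 0.8) = 5.3125/0.8625 = 425/69 ≈ 6.159.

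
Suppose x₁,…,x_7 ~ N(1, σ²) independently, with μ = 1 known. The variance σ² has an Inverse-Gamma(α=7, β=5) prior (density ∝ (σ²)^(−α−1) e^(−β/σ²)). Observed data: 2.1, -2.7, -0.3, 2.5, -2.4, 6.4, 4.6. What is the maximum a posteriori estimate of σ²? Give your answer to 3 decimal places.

σ̂²_MAP = 3.588

Sum of squared deviations about the known mean: SS = (2.1−1)² + (-2.7−1)² + (-0.3−1)² + (2.5−1)² + (-2.4−1)² + (6.4−1)² + (4.6−1)² = 72.52.
The Normal likelihood contributes (σ²)^(−n/2) exp(−SS/(2σ²)), so the posterior is Inverse-Gamma(α + n/2, β + SS/2) = Inverse-Gamma(10.5, 41.26).
The mode of Inverse-Gamma(a, b) is b/(a+1) = 41.26/11.5 ≈ 3.588.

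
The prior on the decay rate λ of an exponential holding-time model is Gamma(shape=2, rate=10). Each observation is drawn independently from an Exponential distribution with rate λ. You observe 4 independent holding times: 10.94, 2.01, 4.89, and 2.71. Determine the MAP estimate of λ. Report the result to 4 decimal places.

The Exponential(rate=λ) likelihood is ∝ λ^n e^(−λΣtᵢ). Here n = 4 and Σtᵢ = 10.94 + 2.01 + 4.89 + 2.71 = 20.55.
Posterior ∝ λe^(−10λ) · λ^4e^(−20.55λ) = λ^5e^(−30.55λ), i.e. Gamma(6, 30.55).
Mode = (a−1)/b = 5/30.55 ≈ 0.1637.

λ̂_MAP = 0.1637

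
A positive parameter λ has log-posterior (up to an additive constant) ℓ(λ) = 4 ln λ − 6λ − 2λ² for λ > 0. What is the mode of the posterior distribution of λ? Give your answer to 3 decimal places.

λ̂_MAP = 0.500

ℓ'(λ) = 4/λ − 6 − 4λ. Setting this to zero and multiplying by λ: 4λ² + 6λ − 4 = 0.
λ = (−6 + √(6² + 4·4·4)) / (2·4) = (−6 + √100) / 8 = (−6 + 10)/8 = 1/2.
ℓ''(λ) = −4/λ² − 4 < 0, confirming a maximum.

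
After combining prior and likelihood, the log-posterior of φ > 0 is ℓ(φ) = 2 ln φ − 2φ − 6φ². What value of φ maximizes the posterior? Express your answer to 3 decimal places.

ℓ'(φ) = 2/φ − 2 − 12φ. Setting this to zero and multiplying by φ: 12φ² + 2φ − 2 = 0.
φ = (−2 + √(2² + 4·12·2)) / (2·12) = (−2 + √100) / 24 = (−2 + 10)/24 = 1/3.
ℓ''(φ) = −2/φ² − 12 < 0, confirming a maximum.

φ̂_MAP = 0.333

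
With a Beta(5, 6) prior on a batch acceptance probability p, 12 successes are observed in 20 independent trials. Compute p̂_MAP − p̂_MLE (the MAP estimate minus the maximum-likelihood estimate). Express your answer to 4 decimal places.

MAP − MLE = -0.0483

Posterior is Beta(17, 14); MAP = (17−1)/(31−2) = 16/29 ≈ 0.55172.
MLE ignores the prior: p̂_MLE = k/n = 12/20 ≈ 0.60000.
Difference = 16/29 − 12/20 = -7/145 ≈ -0.0483.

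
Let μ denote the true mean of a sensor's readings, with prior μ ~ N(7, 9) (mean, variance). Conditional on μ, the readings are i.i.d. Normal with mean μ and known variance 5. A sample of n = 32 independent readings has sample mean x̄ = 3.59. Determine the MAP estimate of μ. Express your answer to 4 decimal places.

n = 32, x̄ = 3.59.
For a Normal prior and Normal likelihood with known variance, the posterior is Normal; its mode equals its mean, the precision-weighted average.
Prior precision 1/σ₀² = 1/9; data precision n/σ² = 32/5 = 6.4.
μ̂ = ((1/9)·7 + 6.4·3.59) / (1/9 + 6.4) = (26723/1125)/(293/45) = 26723/7325 ≈ 3.6482.

μ̂_MAP = 3.6482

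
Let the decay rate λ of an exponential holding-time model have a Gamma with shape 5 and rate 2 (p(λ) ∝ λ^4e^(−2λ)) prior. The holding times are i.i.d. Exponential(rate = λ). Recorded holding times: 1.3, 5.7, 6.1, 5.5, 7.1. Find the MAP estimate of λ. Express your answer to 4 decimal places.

The Exponential(rate=λ) likelihood is ∝ λ^n e^(−λΣtᵢ). Here n = 5 and Σtᵢ = 1.3 + 5.7 + 6.1 + 5.5 + 7.1 = 25.7.
Posterior ∝ λ^4e^(−2λ) · λ^5e^(−25.7λ) = λ^9e^(−27.7λ), i.e. Gamma(10, 27.7).
Mode = (a−1)/b = 9/27.7 ≈ 0.3249.

λ̂_MAP = 0.3249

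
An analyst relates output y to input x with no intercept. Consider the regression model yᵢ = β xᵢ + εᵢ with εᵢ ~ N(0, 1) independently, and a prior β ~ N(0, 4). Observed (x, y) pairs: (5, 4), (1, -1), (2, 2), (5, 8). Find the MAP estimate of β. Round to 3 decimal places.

β̂_MAP = 1.140

log p(β | y) = −Σ(yᵢ − βxᵢ)²/(2·1) − β²/(2·4) + const.
Setting the derivative to zero: Σxᵢ(yᵢ − βxᵢ)/1 − β/4 = 0, so β = Σxᵢyᵢ / (Σxᵢ² + σ²/τ²).
Σxᵢyᵢ = 5·4 + 1·(-1) + 2·2 + 5·8 = 63; Σxᵢ² = 55; σ²/τ² = 0.25.
β̂_MAP = 63 / (55 + 0.25) = 63/55.25 ≈ 1.140.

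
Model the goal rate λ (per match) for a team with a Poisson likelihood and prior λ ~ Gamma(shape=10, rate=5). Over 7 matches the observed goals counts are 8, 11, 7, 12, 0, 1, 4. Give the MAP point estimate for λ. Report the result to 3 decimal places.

λ̂_MAP = 4.333

Σxᵢ = 8+11+7+12+0+1+4 = 43, with n = 7.
Posterior ∝ λ^9e^(−5λ) · λ^43e^(−7λ) = λ^52e^(−12λ), i.e. Gamma(shape=53, rate=12).
The mode of a Gamma(a, b) with a ≥ 1 (shape–rate) is (a−1)/b = 52/12 ≈ 4.333.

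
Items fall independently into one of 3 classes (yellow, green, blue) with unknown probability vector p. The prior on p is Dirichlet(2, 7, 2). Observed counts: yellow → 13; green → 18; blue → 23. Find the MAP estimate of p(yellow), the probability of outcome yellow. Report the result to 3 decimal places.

The posterior is Dirichlet(αᵢ + nᵢ) = Dirichlet(15, 25, 25).
For a Dirichlet(a₁,…,a_K) with all aᵢ > 1, the mode has j-th component (aⱼ − 1)/(Σaᵢ − K).
Here Σaᵢ = 65 and K = 3, so p(yellow) = (15 − 1)/(65 − 3) = 14/62 ≈ 0.226.

MAP estimate of p(yellow) = 0.226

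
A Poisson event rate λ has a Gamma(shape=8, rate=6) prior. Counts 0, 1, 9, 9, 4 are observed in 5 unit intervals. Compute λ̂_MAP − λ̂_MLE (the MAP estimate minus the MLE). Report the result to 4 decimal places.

Σxᵢ = 23. Posterior is Gamma(31, 11); MAP = (31−1)/11 = 30/11 ≈ 2.72727.
MLE = x̄ = 23/5 ≈ 4.60000.
Difference = 30/11 − 23/5 = -103/55 ≈ -1.8727.

MAP − MLE = -1.8727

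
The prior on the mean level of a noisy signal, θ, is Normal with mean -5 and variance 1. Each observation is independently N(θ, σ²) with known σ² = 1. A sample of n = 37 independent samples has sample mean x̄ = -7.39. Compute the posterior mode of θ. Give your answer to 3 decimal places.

θ̂_MAP = -7.327

n = 37, x̄ = -7.39.
For a Normal prior and Normal likelihood with known variance, the posterior is Normal; its mode equals its mean, the precision-weighted average.
Prior precision 1/σ₀² = 1/1 = 1; data precision n/σ² = 37/1 = 37.
θ̂ = (1·(-5) + 37·(-7.39)) / (1 + 37) = (-278.43)/38 = -27843/3800 ≈ -7.327.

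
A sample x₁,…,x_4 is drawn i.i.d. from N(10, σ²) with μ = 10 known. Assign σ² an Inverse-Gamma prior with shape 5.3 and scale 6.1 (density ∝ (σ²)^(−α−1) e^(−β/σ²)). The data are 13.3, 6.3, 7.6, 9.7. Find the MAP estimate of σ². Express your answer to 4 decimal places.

Sum of squared deviations about the known mean: SS = (13.3−10)² + (6.3−10)² + (7.6−10)² + (9.7−10)² = 30.43.
The Normal likelihood contributes (σ²)^(−n/2) exp(−SS/(2σ²)), so the posterior is Inverse-Gamma(α + n/2, β + SS/2) = Inverse-Gamma(7.3, 21.315).
The mode of Inverse-Gamma(a, b) is b/(a+1) = 21.315/8.3 ≈ 2.5681.

σ̂²_MAP = 2.5681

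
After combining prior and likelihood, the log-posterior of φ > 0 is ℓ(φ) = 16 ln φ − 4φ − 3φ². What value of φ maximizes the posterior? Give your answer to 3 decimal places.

ℓ'(φ) = 16/φ − 4 − 6φ. Setting this to zero and multiplying by φ: 6φ² + 4φ − 16 = 0.
φ = (−4 + √(4² + 4·6·16)) / (2·6) = (−4 + √400) / 12 = (−4 + 20)/12 = 4/3.
ℓ''(φ) = −16/φ² − 6 < 0, confirming a maximum.

φ̂_MAP = 1.333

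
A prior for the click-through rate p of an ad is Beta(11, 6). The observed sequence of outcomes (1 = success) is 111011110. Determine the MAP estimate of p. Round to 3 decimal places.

p̂_MAP = 0.708

Prior: Beta(11, 6).
Data: 7 successes in 9 trials (from the sequence). The binomial likelihood contributes p^7(1−p)^2, so the posterior is Beta(11+7, 6+2) = Beta(18, 8).
For Beta(a, b) with a, b > 1 the mode is (a−1)/(a+b−2) = 17/24 ≈ 0.708.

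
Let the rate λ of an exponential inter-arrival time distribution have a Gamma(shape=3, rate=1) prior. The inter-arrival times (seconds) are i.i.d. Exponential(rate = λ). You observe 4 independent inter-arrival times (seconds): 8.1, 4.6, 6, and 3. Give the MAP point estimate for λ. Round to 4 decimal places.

The Exponential(rate=λ) likelihood is ∝ λ^n e^(−λΣtᵢ). Here n = 4 and Σtᵢ = 8.1 + 4.6 + 6 + 3 = 21.7.
Posterior ∝ λ^2e^(−1λ) · λ^4e^(−21.7λ) = λ^6e^(−22.7λ), i.e. Gamma(7, 22.7).
Mode = (a−1)/b = 6/22.7 ≈ 0.2643.

λ̂_MAP = 0.2643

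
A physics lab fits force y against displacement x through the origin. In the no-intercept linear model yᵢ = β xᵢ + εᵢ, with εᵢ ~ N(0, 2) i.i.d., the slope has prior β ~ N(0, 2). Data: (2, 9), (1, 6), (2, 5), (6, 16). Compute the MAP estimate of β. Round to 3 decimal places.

log p(β | y) = −Σ(yᵢ − βxᵢ)²/(2·2) − β²/(2·2) + const.
Setting the derivative to zero: Σxᵢ(yᵢ − βxᵢ)/2 − β/2 = 0, so β = Σxᵢyᵢ / (Σxᵢ² + σ²/τ²).
Σxᵢyᵢ = 2·9 + 1·6 + 2·5 + 6·16 = 130; Σxᵢ² = 45; σ²/τ² = 1.
β̂_MAP = 130 / (45 + 1) = 130/46 ≈ 2.826.

β̂_MAP = 2.826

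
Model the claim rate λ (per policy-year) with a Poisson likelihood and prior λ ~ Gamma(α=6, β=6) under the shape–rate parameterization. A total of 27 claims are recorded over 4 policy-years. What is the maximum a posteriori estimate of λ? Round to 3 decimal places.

λ̂_MAP = 3.200

Σxᵢ = 27, n = 4.
Posterior ∝ λ^5e^(−6λ) · λ^27e^(−4λ) = λ^32e^(−10λ), i.e. Gamma(shape=33, rate=10).
The mode of a Gamma(a, b) with a ≥ 1 (shape–rate) is (a−1)/b = 32/10 ≈ 3.200.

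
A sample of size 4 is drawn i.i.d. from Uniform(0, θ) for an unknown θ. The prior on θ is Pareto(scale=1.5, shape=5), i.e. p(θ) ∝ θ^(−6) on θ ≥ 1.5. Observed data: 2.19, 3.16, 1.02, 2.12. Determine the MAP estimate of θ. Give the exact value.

θ̂_MAP = 3.16

The Uniform(0, θ) likelihood is θ^(−n) for θ ≥ max(xᵢ), zero otherwise. Here max(xᵢ) = 3.16.
Posterior ∝ θ^(−6) · θ^(−4) = θ^(−10) on θ ≥ max(1.5, 3.16) = 3.16.
This density is strictly decreasing in θ, so the posterior mode lies at the lower boundary of the support.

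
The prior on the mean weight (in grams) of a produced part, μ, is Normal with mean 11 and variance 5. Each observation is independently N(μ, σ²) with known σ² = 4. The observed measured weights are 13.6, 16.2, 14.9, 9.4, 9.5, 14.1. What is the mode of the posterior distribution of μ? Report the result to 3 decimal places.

n = 6; x̄ = (13.6 + 16.2 + 14.9 + 9.4 + 9.5 + 14.1)/6 = 77.7/6 = 12.95.
For a Normal prior and Normal likelihood with known variance, the posterior is Normal; its mode equals its mean, the precision-weighted average.
Prior precision 1/σ₀² = 1/5 = 0.2; data precision n/σ² = 6/4 = 1.5.
μ̂ = (0.2·11 + 1.5·12.95) / (0.2 + 1.5) = 21.625/1.7 = 865/68 ≈ 12.721.

μ̂_MAP = 12.721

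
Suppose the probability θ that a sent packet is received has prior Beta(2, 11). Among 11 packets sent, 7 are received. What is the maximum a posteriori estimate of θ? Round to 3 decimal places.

Prior: Beta(2, 11).
Data: 7 successes in 11 trials. The binomial likelihood contributes θ^7(1−θ)^4, so the posterior is Beta(2+7, 11+4) = Beta(9, 15).
For Beta(a, b) with a, b > 1 the mode is (a−1)/(a+b−2) = 8/22 ≈ 0.364.

θ̂_MAP = 0.364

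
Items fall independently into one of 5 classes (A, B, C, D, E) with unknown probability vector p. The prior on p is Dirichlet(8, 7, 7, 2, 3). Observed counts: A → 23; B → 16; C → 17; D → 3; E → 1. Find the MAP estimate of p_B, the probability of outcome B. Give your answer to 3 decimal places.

MAP estimate of p_B = 0.268

The posterior is Dirichlet(αᵢ + nᵢ) = Dirichlet(31, 23, 24, 5, 4).
For a Dirichlet(a₁,…,a_K) with all aᵢ > 1, the mode has j-th component (aⱼ − 1)/(Σaᵢ − K).
Here Σaᵢ = 87 and K = 5, so p_B = (23 − 1)/(87 − 5) = 22/82 ≈ 0.268.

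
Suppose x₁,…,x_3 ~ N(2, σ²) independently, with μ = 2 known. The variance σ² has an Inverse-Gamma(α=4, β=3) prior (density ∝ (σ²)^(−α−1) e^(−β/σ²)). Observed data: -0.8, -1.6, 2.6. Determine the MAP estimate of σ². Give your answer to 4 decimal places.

Sum of squared deviations about the known mean: SS = (-0.8−2)² + (-1.6−2)² + (2.6−2)² = 21.16.
The Normal likelihood contributes (σ²)^(−n/2) exp(−SS/(2σ²)), so the posterior is Inverse-Gamma(α + n/2, β + SS/2) = Inverse-Gamma(5.5, 13.58).
The mode of Inverse-Gamma(a, b) is b/(a+1) = 13.58/6.5 ≈ 2.0892.

σ̂²_MAP = 2.0892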